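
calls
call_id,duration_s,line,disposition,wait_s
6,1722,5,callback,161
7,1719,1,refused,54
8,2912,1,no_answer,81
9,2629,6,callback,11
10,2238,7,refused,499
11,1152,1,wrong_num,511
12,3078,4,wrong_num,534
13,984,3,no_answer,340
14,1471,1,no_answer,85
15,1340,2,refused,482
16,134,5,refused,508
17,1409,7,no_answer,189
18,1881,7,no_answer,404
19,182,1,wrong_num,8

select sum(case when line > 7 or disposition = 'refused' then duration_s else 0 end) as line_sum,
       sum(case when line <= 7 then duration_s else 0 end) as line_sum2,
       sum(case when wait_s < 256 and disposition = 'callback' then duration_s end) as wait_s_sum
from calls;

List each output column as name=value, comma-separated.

line_sum=5431, line_sum2=22851, wait_s_sum=4351

[line_sum: line > 7 or disposition = 'refused']
call_id=6: ✗
call_id=7: ✓ → 1719
call_id=8: ✗
call_id=9: ✗
call_id=10: ✓ → 2238
call_id=11: ✗
call_id=12: ✗
call_id=13: ✗
call_id=14: ✗
call_id=15: ✓ → 1340
call_id=16: ✓ → 134
call_id=17: ✗
call_id=18: ✗
call_id=19: ✗
line_sum = 1719 + 2238 + 1340 + 134 = 5431
—
[line_sum2: line <= 7]
call_id=6: ✓ → 1722
call_id=7: ✓ → 1719
call_id=8: ✓ → 2912
call_id=9: ✓ → 2629
call_id=10: ✓ → 2238
call_id=11: ✓ → 1152
call_id=12: ✓ → 3078
call_id=13: ✓ → 984
call_id=14: ✓ → 1471
call_id=15: ✓ → 1340
call_id=16: ✓ → 134
call_id=17: ✓ → 1409
call_id=18: ✓ → 1881
call_id=19: ✓ → 182
line_sum2 = 1722 + 1719 + 2912 + 2629 + 2238 + 1152 + 3078 + 984 + 1471 + 1340 + 134 + 1409 + 1881 + 182 = 22851
—
[wait_s_sum: wait_s < 256 and disposition = 'callback']
call_id=6: ✓ → 1722
call_id=7: ✗
call_id=8: ✗
call_id=9: ✓ → 2629
call_id=10: ✗
call_id=11: ✗
call_id=12: ✗
call_id=13: ✗
call_id=14: ✗
call_id=15: ✗
call_id=16: ✗
call_id=17: ✗
call_id=18: ✗
call_id=19: ✗
wait_s_sum = 1722 + 2629 = 4351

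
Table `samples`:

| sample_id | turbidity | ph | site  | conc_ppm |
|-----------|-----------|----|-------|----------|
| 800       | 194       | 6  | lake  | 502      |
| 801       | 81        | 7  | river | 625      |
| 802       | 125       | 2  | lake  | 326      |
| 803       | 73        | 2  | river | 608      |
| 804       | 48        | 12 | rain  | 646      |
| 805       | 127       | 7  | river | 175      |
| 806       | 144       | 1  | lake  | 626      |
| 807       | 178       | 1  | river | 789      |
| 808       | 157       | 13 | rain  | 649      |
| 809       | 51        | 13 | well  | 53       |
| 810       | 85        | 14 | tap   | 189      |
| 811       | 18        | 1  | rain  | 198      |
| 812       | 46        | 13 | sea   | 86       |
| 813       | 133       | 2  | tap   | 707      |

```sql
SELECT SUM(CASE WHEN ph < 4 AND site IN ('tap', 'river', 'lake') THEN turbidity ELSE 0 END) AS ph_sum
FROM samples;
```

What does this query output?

sample_id=800: ✗
sample_id=801: ✗
sample_id=802: ✓ → 125
sample_id=803: ✓ → 73
sample_id=804: ✗
sample_id=805: ✗
sample_id=806: ✓ → 144
sample_id=807: ✓ → 178
sample_id=808: ✗
sample_id=809: ✗
sample_id=810: ✗
sample_id=811: ✗
sample_id=812: ✗
sample_id=813: ✓ → 133
ph_sum = 125 + 73 + 144 + 178 + 133 = 653

653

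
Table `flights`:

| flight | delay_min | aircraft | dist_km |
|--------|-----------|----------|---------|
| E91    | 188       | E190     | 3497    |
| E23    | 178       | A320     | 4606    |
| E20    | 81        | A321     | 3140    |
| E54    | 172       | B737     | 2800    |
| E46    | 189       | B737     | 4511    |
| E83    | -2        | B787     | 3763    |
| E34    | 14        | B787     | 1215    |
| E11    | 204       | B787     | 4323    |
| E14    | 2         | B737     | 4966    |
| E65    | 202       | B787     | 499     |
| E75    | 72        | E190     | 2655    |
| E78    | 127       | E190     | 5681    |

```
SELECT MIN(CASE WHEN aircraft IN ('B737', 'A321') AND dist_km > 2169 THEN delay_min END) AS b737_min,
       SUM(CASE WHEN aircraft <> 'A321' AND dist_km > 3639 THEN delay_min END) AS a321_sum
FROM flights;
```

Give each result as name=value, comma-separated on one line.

[b737_min: aircraft IN ('B737', 'A321') AND dist_km > 2169]
flight=E91: ✗
flight=E23: ✗
flight=E20: ✓ → 81
flight=E54: ✓ → 172
flight=E46: ✓ → 189
flight=E83: ✗
flight=E34: ✗
flight=E11: ✗
flight=E14: ✓ → 2
flight=E65: ✗
flight=E75: ✗
flight=E78: ✗
b737_min = MIN(81, 172, 189, 2) = 2
—
[a321_sum: aircraft <> 'A321' AND dist_km > 3639]
flight=E91: ✗
flight=E23: ✓ → 178
flight=E20: ✗
flight=E54: ✗
flight=E46: ✓ → 189
flight=E83: ✓ → -2
flight=E34: ✗
flight=E11: ✓ → 204
flight=E14: ✓ → 2
flight=E65: ✗
flight=E75: ✗
flight=E78: ✓ → 127
a321_sum = 178 + 189 + -2 + 204 + 2 + 127 = 698

b737_min=2, a321_sum=698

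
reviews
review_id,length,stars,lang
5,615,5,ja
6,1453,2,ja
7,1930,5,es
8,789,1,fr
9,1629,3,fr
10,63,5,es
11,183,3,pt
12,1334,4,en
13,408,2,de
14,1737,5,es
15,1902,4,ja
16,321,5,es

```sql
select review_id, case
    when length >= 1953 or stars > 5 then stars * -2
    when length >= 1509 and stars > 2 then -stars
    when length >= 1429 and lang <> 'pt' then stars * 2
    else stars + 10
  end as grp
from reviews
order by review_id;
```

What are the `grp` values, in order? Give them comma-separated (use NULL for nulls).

15, 4, -5, 11, -3, 15, 13, 14, 12, -5, -4, 15

review_id=5: ELSE → 15
review_id=6: length >= 1429 and lang <> 'pt' → 4
review_id=7: length >= 1509 and stars > 2 → -5
review_id=8: ELSE → 11
review_id=9: length >= 1509 and stars > 2 → -3
review_id=10: ELSE → 15
review_id=11: ELSE → 13
review_id=12: ELSE → 14
review_id=13: ELSE → 12
review_id=14: length >= 1509 and stars > 2 → -5
review_id=15: length >= 1509 and stars > 2 → -4
review_id=16: ELSE → 15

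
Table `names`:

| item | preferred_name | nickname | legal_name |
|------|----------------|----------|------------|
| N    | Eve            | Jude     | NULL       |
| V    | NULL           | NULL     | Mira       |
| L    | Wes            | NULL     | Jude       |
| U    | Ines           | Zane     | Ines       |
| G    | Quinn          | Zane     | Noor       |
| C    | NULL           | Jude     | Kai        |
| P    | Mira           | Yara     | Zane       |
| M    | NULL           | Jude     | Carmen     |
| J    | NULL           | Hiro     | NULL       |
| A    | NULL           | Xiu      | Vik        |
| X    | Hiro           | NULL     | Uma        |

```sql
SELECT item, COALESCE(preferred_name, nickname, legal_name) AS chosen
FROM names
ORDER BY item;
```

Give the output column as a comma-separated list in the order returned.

Xiu, Jude, Quinn, Hiro, Wes, Jude, Eve, Mira, Ines, Mira, Hiro

item=A: preferred_name=NULL, nickname=Xiu → Xiu
item=C: preferred_name=NULL, nickname=Jude → Jude
item=G: preferred_name=Quinn → Quinn
item=J: preferred_name=NULL, nickname=Hiro → Hiro
item=L: preferred_name=Wes → Wes
item=M: preferred_name=NULL, nickname=Jude → Jude
item=N: preferred_name=Eve → Eve
item=P: preferred_name=Mira → Mira
item=U: preferred_name=Ines → Ines
item=V: preferred_name=NULL, nickname=NULL, legal_name=Mira → Mira
item=X: preferred_name=Hiro → Hiro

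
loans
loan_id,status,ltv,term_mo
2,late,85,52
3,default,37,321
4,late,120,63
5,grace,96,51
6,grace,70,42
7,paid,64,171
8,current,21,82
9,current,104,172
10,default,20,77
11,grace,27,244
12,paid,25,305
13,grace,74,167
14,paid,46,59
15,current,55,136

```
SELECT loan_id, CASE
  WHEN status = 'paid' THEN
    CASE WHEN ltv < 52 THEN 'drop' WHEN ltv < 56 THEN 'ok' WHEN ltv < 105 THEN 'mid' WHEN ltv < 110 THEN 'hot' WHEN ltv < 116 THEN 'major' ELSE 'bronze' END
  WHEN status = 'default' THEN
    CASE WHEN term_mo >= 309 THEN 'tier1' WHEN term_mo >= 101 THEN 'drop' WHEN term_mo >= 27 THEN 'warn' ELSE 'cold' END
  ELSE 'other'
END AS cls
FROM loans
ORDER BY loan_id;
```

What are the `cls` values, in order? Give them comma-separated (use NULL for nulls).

loan_id=2: status='late' → outer ELSE → other
loan_id=3: status='default' → inner[term_mo >= 309] → tier1
loan_id=4: status='late' → outer ELSE → other
loan_id=5: status='grace' → outer ELSE → other
loan_id=6: status='grace' → outer ELSE → other
loan_id=7: status='paid' → inner[ltv < 105] → mid
loan_id=8: status='current' → outer ELSE → other
loan_id=9: status='current' → outer ELSE → other
loan_id=10: status='default' → inner[term_mo >= 27] → warn
loan_id=11: status='grace' → outer ELSE → other
loan_id=12: status='paid' → inner[ltv < 52] → drop
loan_id=13: status='grace' → outer ELSE → other
loan_id=14: status='paid' → inner[ltv < 52] → drop
loan_id=15: status='current' → outer ELSE → other

other, tier1, other, other, other, mid, other, other, warn, other, drop, other, drop, other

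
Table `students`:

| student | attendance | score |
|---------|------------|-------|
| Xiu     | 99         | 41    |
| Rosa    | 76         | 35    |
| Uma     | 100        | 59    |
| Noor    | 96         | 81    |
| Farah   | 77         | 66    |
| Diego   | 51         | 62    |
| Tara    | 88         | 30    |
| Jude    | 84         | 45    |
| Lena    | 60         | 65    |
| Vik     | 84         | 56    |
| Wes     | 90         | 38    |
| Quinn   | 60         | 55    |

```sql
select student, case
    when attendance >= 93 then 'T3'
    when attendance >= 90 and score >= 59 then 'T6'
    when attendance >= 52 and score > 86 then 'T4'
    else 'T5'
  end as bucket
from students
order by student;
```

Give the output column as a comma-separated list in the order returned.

T5, T5, T5, T5, T3, T5, T5, T5, T3, T5, T5, T3

student=Diego: ELSE → T5
student=Farah: ELSE → T5
student=Jude: ELSE → T5
student=Lena: ELSE → T5
student=Noor: attendance >= 93 → T3
student=Quinn: ELSE → T5
student=Rosa: ELSE → T5
student=Tara: ELSE → T5
student=Uma: attendance >= 93 → T3
student=Vik: ELSE → T5
student=Wes: ELSE → T5
student=Xiu: attendance >= 93 → T3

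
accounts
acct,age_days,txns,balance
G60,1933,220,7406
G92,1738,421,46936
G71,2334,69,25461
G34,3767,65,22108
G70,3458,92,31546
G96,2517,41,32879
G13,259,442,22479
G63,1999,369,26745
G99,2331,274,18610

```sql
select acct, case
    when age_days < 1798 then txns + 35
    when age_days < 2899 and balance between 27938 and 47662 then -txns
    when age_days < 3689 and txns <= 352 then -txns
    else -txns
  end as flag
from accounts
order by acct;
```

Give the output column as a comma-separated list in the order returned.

477, -65, -220, -369, -92, -69, 456, -41, -274

acct=G13: age_days < 1798 → 477
acct=G34: ELSE → -65
acct=G60: age_days < 3689 and txns <= 352 → -220
acct=G63: ELSE → -369
acct=G70: age_days < 3689 and txns <= 352 → -92
acct=G71: age_days < 3689 and txns <= 352 → -69
acct=G92: age_days < 1798 → 456
acct=G96: age_days < 2899 and balance between 27938 and 47662 → -41
acct=G99: age_days < 3689 and txns <= 352 → -274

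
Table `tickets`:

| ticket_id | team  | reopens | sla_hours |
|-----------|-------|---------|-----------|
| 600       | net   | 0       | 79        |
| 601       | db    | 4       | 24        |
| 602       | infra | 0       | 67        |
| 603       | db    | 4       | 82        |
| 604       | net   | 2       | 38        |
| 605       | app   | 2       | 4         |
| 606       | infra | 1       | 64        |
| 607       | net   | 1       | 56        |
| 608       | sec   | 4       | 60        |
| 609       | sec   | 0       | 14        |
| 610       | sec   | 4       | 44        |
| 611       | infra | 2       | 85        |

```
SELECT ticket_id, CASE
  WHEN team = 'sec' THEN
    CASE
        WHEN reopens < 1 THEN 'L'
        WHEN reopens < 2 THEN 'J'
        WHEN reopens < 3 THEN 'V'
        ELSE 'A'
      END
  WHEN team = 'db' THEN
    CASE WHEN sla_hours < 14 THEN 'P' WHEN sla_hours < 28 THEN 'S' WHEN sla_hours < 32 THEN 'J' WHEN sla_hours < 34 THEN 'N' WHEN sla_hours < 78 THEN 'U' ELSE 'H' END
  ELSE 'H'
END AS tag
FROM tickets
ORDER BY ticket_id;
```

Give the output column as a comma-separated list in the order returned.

ticket_id=600: team='net' → outer ELSE → H
ticket_id=601: team='db' → inner[sla_hours < 28] → S
ticket_id=602: team='infra' → outer ELSE → H
ticket_id=603: team='db' → inner[ELSE] → H
ticket_id=604: team='net' → outer ELSE → H
ticket_id=605: team='app' → outer ELSE → H
ticket_id=606: team='infra' → outer ELSE → H
ticket_id=607: team='net' → outer ELSE → H
ticket_id=608: team='sec' → inner[ELSE] → A
ticket_id=609: team='sec' → inner[reopens < 1] → L
ticket_id=610: team='sec' → inner[ELSE] → A
ticket_id=611: team='infra' → outer ELSE → H

H, S, H, H, H, H, H, H, A, L, A, H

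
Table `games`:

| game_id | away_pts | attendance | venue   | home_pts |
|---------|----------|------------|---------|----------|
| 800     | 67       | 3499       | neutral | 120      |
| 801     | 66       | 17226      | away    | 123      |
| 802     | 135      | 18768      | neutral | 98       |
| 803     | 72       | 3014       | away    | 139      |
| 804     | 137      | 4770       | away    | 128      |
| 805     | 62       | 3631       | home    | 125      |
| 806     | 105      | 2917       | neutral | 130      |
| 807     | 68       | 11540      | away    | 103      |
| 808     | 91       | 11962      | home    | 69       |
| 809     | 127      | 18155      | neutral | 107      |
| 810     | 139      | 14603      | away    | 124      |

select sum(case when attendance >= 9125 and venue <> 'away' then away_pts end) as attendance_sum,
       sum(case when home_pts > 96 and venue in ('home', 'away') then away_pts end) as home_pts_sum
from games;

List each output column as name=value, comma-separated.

attendance_sum=353, home_pts_sum=544

[attendance_sum: attendance >= 9125 and venue <> 'away']
game_id=800: ✗
game_id=801: ✗
game_id=802: ✓ → 135
game_id=803: ✗
game_id=804: ✗
game_id=805: ✗
game_id=806: ✗
game_id=807: ✗
game_id=808: ✓ → 91
game_id=809: ✓ → 127
game_id=810: ✗
attendance_sum = 135 + 91 + 127 = 353
—
[home_pts_sum: home_pts > 96 and venue in ('home', 'away')]
game_id=800: ✗
game_id=801: ✓ → 66
game_id=802: ✗
game_id=803: ✓ → 72
game_id=804: ✓ → 137
game_id=805: ✓ → 62
game_id=806: ✗
game_id=807: ✓ → 68
game_id=808: ✗
game_id=809: ✗
game_id=810: ✓ → 139
home_pts_sum = 66 + 72 + 137 + 62 + 68 + 139 = 544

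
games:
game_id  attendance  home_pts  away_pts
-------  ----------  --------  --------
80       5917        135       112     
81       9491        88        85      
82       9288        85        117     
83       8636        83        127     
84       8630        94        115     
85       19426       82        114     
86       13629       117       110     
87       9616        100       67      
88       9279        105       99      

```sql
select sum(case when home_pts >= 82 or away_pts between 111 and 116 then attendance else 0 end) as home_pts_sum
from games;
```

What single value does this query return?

93912

game_id=80: ✓ → 5917
game_id=81: ✓ → 9491
game_id=82: ✓ → 9288
game_id=83: ✓ → 8636
game_id=84: ✓ → 8630
game_id=85: ✓ → 19426
game_id=86: ✓ → 13629
game_id=87: ✓ → 9616
game_id=88: ✓ → 9279
home_pts_sum = 5917 + 9491 + 9288 + 8636 + 8630 + 19426 + 13629 + 9616 + 9279 = 93912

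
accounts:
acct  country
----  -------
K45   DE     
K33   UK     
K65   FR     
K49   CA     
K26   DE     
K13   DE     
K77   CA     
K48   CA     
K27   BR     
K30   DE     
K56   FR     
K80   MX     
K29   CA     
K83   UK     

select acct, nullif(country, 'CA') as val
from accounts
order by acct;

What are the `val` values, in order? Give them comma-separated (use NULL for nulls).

acct=K13: country=DE vs CA: differ → DE
acct=K26: country=DE vs CA: differ → DE
acct=K27: country=BR vs CA: differ → BR
acct=K29: country=CA vs CA: equal → NULL
acct=K30: country=DE vs CA: differ → DE
acct=K33: country=UK vs CA: differ → UK
acct=K45: country=DE vs CA: differ → DE
acct=K48: country=CA vs CA: equal → NULL
acct=K49: country=CA vs CA: equal → NULL
acct=K56: country=FR vs CA: differ → FR
acct=K65: country=FR vs CA: differ → FR
acct=K77: country=CA vs CA: equal → NULL
acct=K80: country=MX vs CA: differ → MX
acct=K83: country=UK vs CA: differ → UK

DE, DE, BR, NULL, DE, UK, DE, NULL, NULL, FR, FR, NULL, MX, UK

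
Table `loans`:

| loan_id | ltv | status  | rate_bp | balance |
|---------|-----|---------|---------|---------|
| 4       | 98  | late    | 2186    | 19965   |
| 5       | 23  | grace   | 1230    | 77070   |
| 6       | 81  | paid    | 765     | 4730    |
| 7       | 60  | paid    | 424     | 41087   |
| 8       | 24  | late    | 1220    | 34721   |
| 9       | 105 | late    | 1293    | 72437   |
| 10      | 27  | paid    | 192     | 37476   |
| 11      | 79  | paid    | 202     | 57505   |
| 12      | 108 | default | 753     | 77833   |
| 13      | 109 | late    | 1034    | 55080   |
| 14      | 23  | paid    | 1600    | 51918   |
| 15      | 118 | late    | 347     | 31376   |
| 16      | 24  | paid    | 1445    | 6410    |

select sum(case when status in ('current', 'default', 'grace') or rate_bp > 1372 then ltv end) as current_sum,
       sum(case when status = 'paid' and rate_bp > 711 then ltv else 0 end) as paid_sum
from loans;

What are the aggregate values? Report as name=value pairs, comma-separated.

current_sum=276, paid_sum=128

[current_sum: status in ('current', 'default', 'grace') or rate_bp > 1372]
loan_id=4: ✓ → 98
loan_id=5: ✓ → 23
loan_id=6: ✗
loan_id=7: ✗
loan_id=8: ✗
loan_id=9: ✗
loan_id=10: ✗
loan_id=11: ✗
loan_id=12: ✓ → 108
loan_id=13: ✗
loan_id=14: ✓ → 23
loan_id=15: ✗
loan_id=16: ✓ → 24
current_sum = 98 + 23 + 108 + 23 + 24 = 276
—
[paid_sum: status = 'paid' and rate_bp > 711]
loan_id=4: ✗
loan_id=5: ✗
loan_id=6: ✓ → 81
loan_id=7: ✗
loan_id=8: ✗
loan_id=9: ✗
loan_id=10: ✗
loan_id=11: ✗
loan_id=12: ✗
loan_id=13: ✗
loan_id=14: ✓ → 23
loan_id=15: ✗
loan_id=16: ✓ → 24
paid_sum = 81 + 23 + 24 = 128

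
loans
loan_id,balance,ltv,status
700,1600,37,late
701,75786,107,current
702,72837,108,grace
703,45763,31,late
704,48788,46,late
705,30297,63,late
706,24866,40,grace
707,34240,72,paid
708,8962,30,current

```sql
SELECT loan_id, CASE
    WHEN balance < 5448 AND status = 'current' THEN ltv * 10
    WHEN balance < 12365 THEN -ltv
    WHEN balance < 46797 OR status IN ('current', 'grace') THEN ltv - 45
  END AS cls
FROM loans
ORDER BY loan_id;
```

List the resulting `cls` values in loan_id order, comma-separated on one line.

-37, 62, 63, -14, NULL, 18, -5, 27, -30

loan_id=700: balance < 12365 → -37
loan_id=701: balance < 46797 OR status IN ('current', 'grace') → 62
loan_id=702: balance < 46797 OR status IN ('current', 'grace') → 63
loan_id=703: balance < 46797 OR status IN ('current', 'grace') → -14
loan_id=704: (no match → NULL) → NULL
loan_id=705: balance < 46797 OR status IN ('current', 'grace') → 18
loan_id=706: balance < 46797 OR status IN ('current', 'grace') → -5
loan_id=707: balance < 46797 OR status IN ('current', 'grace') → 27
loan_id=708: balance < 12365 → -30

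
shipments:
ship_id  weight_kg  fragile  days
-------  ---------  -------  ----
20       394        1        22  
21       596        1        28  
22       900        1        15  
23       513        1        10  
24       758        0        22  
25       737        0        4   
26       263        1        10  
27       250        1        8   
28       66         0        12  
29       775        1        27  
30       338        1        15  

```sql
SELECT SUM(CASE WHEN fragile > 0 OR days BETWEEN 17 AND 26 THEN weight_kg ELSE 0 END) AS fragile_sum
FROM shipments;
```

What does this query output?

ship_id=20: ✓ → 394
ship_id=21: ✓ → 596
ship_id=22: ✓ → 900
ship_id=23: ✓ → 513
ship_id=24: ✓ → 758
ship_id=25: ✗
ship_id=26: ✓ → 263
ship_id=27: ✓ → 250
ship_id=28: ✗
ship_id=29: ✓ → 775
ship_id=30: ✓ → 338
fragile_sum = 394 + 596 + 900 + 513 + 758 + 263 + 250 + 775 + 338 = 4787

4787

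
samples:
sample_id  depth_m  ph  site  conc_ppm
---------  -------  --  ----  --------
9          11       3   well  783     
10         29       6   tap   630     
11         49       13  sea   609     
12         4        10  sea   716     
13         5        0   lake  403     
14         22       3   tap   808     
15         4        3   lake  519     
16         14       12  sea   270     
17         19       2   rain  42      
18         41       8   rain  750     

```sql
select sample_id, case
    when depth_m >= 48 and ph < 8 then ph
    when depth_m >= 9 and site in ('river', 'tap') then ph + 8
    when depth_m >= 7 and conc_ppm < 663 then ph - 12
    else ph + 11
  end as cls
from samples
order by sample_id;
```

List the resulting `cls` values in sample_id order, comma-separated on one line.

14, 14, 1, 21, 11, 11, 14, 0, -10, 19

sample_id=9: ELSE → 14
sample_id=10: depth_m >= 9 and site in ('river', 'tap') → 14
sample_id=11: depth_m >= 7 and conc_ppm < 663 → 1
sample_id=12: ELSE → 21
sample_id=13: ELSE → 11
sample_id=14: depth_m >= 9 and site in ('river', 'tap') → 11
sample_id=15: ELSE → 14
sample_id=16: depth_m >= 7 and conc_ppm < 663 → 0
sample_id=17: depth_m >= 7 and conc_ppm < 663 → -10
sample_id=18: ELSE → 19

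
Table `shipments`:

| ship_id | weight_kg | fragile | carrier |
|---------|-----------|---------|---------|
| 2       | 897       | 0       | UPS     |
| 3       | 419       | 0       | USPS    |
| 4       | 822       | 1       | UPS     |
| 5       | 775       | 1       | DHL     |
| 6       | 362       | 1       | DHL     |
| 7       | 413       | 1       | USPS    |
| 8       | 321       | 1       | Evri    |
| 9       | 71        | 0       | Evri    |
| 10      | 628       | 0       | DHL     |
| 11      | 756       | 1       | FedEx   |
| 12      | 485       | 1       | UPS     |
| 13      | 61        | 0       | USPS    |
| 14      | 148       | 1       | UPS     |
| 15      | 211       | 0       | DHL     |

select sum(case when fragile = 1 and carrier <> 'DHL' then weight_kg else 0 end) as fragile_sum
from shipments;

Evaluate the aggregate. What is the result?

2945

ship_id=2: ✗
ship_id=3: ✗
ship_id=4: ✓ → 822
ship_id=5: ✗
ship_id=6: ✗
ship_id=7: ✓ → 413
ship_id=8: ✓ → 321
ship_id=9: ✗
ship_id=10: ✗
ship_id=11: ✓ → 756
ship_id=12: ✓ → 485
ship_id=13: ✗
ship_id=14: ✓ → 148
ship_id=15: ✗
fragile_sum = 822 + 413 + 321 + 756 + 485 + 148 = 2945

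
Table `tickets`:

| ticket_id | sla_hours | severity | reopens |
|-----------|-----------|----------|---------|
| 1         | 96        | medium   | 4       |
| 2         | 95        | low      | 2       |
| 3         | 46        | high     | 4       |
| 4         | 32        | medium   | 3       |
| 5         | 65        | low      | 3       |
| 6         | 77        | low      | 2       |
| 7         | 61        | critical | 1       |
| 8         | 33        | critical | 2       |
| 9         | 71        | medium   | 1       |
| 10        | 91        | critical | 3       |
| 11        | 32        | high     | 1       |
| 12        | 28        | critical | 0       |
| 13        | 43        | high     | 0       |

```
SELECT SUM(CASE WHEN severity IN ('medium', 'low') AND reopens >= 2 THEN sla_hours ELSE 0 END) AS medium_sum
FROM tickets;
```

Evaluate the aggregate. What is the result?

ticket_id=1: ✓ → 96
ticket_id=2: ✓ → 95
ticket_id=3: ✗
ticket_id=4: ✓ → 32
ticket_id=5: ✓ → 65
ticket_id=6: ✓ → 77
ticket_id=7: ✗
ticket_id=8: ✗
ticket_id=9: ✗
ticket_id=10: ✗
ticket_id=11: ✗
ticket_id=12: ✗
ticket_id=13: ✗
medium_sum = 96 + 95 + 32 + 65 + 77 = 365

365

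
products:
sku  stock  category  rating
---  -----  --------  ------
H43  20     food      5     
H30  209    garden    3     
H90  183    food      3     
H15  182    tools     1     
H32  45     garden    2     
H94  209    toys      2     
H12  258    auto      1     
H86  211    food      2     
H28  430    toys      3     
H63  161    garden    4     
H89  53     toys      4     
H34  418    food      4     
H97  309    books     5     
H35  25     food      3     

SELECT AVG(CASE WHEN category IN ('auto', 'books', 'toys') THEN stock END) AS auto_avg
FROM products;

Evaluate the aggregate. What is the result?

251.8

sku=H43: ✗
sku=H30: ✗
sku=H90: ✗
sku=H15: ✗
sku=H32: ✗
sku=H94: ✓ → 209
sku=H12: ✓ → 258
sku=H86: ✗
sku=H28: ✓ → 430
sku=H63: ✗
sku=H89: ✓ → 53
sku=H34: ✗
sku=H97: ✓ → 309
sku=H35: ✗
auto_avg = (209 + 258 + 430 + 53 + 309) / 5 = 251.8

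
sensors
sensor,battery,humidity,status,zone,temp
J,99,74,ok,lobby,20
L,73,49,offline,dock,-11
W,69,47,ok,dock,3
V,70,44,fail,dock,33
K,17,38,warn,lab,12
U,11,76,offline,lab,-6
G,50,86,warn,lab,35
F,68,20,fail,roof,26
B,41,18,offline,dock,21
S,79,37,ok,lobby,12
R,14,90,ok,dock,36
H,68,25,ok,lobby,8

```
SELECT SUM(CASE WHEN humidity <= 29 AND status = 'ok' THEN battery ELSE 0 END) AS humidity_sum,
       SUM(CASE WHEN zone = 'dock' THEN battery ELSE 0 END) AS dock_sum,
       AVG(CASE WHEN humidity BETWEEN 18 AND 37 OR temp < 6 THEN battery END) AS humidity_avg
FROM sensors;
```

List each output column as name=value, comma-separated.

humidity_sum=68, dock_sum=267, humidity_avg=58.4285714286

[humidity_sum: humidity <= 29 AND status = 'ok']
sensor=J: ✗
sensor=L: ✗
sensor=W: ✗
sensor=V: ✗
sensor=K: ✗
sensor=U: ✗
sensor=G: ✗
sensor=F: ✗
sensor=B: ✗
sensor=S: ✗
sensor=R: ✗
sensor=H: ✓ → 68
humidity_sum = 68
—
[dock_sum: zone = 'dock']
sensor=J: ✗
sensor=L: ✓ → 73
sensor=W: ✓ → 69
sensor=V: ✓ → 70
sensor=K: ✗
sensor=U: ✗
sensor=G: ✗
sensor=F: ✗
sensor=B: ✓ → 41
sensor=S: ✗
sensor=R: ✓ → 14
sensor=H: ✗
dock_sum = 73 + 69 + 70 + 41 + 14 = 267
—
[humidity_avg: humidity BETWEEN 18 AND 37 OR temp < 6]
sensor=J: ✗
sensor=L: ✓ → 73
sensor=W: ✓ → 69
sensor=V: ✗
sensor=K: ✗
sensor=U: ✓ → 11
sensor=G: ✗
sensor=F: ✓ → 68
sensor=B: ✓ → 41
sensor=S: ✓ → 79
sensor=R: ✗
sensor=H: ✓ → 68
humidity_avg = (73 + 69 + 11 + 68 + 41 + 79 + 68) / 7 = 58.4285714286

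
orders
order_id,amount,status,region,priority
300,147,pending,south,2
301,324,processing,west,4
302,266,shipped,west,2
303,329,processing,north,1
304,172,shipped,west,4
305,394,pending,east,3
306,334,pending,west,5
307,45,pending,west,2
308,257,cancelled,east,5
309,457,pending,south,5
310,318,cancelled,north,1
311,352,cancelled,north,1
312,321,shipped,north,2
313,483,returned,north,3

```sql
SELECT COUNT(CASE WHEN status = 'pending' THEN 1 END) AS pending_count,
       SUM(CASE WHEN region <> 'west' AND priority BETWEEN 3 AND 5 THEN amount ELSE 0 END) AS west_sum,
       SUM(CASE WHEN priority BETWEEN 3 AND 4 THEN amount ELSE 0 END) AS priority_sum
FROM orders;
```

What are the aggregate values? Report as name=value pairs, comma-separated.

[pending_count: status = 'pending']
order_id=300: ✓ → 1
order_id=301: ✗
order_id=302: ✗
order_id=303: ✗
order_id=304: ✗
order_id=305: ✓ → 1
order_id=306: ✓ → 1
order_id=307: ✓ → 1
order_id=308: ✗
order_id=309: ✓ → 1
order_id=310: ✗
order_id=311: ✗
order_id=312: ✗
order_id=313: ✗
pending_count = COUNT(1, 1, 1, 1, 1) = 5
—
[west_sum: region <> 'west' AND priority BETWEEN 3 AND 5]
order_id=300: ✗
order_id=301: ✗
order_id=302: ✗
order_id=303: ✗
order_id=304: ✗
order_id=305: ✓ → 394
order_id=306: ✗
order_id=307: ✗
order_id=308: ✓ → 257
order_id=309: ✓ → 457
order_id=310: ✗
order_id=311: ✗
order_id=312: ✗
order_id=313: ✓ → 483
west_sum = 394 + 257 + 457 + 483 = 1591
—
[priority_sum: priority BETWEEN 3 AND 4]
order_id=300: ✗
order_id=301: ✓ → 324
order_id=302: ✗
order_id=303: ✗
order_id=304: ✓ → 172
order_id=305: ✓ → 394
order_id=306: ✗
order_id=307: ✗
order_id=308: ✗
order_id=309: ✗
order_id=310: ✗
order_id=311: ✗
order_id=312: ✗
order_id=313: ✓ → 483
priority_sum = 324 + 172 + 394 + 483 = 1373

pending_count=5, west_sum=1591, priority_sum=1373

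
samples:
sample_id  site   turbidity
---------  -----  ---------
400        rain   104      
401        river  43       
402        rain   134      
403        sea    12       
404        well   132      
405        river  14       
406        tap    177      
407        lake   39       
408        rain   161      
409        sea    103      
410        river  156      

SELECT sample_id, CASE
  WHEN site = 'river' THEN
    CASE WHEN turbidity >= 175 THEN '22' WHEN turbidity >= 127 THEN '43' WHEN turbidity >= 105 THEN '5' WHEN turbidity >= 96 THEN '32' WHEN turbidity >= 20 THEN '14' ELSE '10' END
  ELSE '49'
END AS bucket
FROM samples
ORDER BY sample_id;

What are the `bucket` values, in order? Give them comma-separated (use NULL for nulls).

49, 14, 49, 49, 49, 10, 49, 49, 49, 49, 43

sample_id=400: site='rain' → outer ELSE → 49
sample_id=401: site='river' → inner[turbidity >= 20] → 14
sample_id=402: site='rain' → outer ELSE → 49
sample_id=403: site='sea' → outer ELSE → 49
sample_id=404: site='well' → outer ELSE → 49
sample_id=405: site='river' → inner[ELSE] → 10
sample_id=406: site='tap' → outer ELSE → 49
sample_id=407: site='lake' → outer ELSE → 49
sample_id=408: site='rain' → outer ELSE → 49
sample_id=409: site='sea' → outer ELSE → 49
sample_id=410: site='river' → inner[turbidity >= 127] → 43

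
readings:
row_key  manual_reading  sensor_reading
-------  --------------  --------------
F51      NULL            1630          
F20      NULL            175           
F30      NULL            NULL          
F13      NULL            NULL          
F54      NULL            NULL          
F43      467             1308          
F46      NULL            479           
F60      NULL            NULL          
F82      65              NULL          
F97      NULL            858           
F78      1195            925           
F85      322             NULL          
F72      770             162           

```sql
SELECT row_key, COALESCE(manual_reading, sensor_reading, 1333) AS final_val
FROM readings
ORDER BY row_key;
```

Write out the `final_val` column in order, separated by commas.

1333, 175, 1333, 467, 479, 1630, 1333, 1333, 770, 1195, 65, 322, 858

row_key=F13: manual_reading=NULL, sensor_reading=NULL, → literal 1333 → 1333
row_key=F20: manual_reading=NULL, sensor_reading=175 → 175
row_key=F30: manual_reading=NULL, sensor_reading=NULL, → literal 1333 → 1333
row_key=F43: manual_reading=467 → 467
row_key=F46: manual_reading=NULL, sensor_reading=479 → 479
row_key=F51: manual_reading=NULL, sensor_reading=1630 → 1630
row_key=F54: manual_reading=NULL, sensor_reading=NULL, → literal 1333 → 1333
row_key=F60: manual_reading=NULL, sensor_reading=NULL, → literal 1333 → 1333
row_key=F72: manual_reading=770 → 770
row_key=F78: manual_reading=1195 → 1195
row_key=F82: manual_reading=65 → 65
row_key=F85: manual_reading=322 → 322
row_key=F97: manual_reading=NULL, sensor_reading=858 → 858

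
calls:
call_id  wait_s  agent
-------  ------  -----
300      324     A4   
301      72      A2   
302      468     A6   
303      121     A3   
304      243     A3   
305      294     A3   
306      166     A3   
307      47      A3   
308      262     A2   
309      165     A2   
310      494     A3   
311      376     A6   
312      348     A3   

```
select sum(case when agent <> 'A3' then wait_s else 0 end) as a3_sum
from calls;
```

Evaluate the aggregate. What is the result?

1667

call_id=300: ✓ → 324
call_id=301: ✓ → 72
call_id=302: ✓ → 468
call_id=303: ✗
call_id=304: ✗
call_id=305: ✗
call_id=306: ✗
call_id=307: ✗
call_id=308: ✓ → 262
call_id=309: ✓ → 165
call_id=310: ✗
call_id=311: ✓ → 376
call_id=312: ✗
a3_sum = 324 + 72 + 468 + 262 + 165 + 376 = 1667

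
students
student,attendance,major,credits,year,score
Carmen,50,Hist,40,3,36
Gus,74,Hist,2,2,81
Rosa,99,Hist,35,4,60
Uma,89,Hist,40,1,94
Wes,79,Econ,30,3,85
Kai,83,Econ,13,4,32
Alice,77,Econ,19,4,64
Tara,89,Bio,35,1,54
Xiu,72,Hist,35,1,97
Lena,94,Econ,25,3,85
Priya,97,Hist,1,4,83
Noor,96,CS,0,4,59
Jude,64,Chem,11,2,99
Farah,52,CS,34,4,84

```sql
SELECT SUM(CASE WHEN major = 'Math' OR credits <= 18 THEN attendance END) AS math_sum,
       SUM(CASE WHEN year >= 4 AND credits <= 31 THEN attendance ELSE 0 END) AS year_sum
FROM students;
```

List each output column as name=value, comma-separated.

math_sum=414, year_sum=353

[math_sum: major = 'Math' OR credits <= 18]
student=Carmen: ✗
student=Gus: ✓ → 74
student=Rosa: ✗
student=Uma: ✗
student=Wes: ✗
student=Kai: ✓ → 83
student=Alice: ✗
student=Tara: ✗
student=Xiu: ✗
student=Lena: ✗
student=Priya: ✓ → 97
student=Noor: ✓ → 96
student=Jude: ✓ → 64
student=Farah: ✗
math_sum = 74 + 83 + 97 + 96 + 64 = 414
—
[year_sum: year >= 4 AND credits <= 31]
student=Carmen: ✗
student=Gus: ✗
student=Rosa: ✗
student=Uma: ✗
student=Wes: ✗
student=Kai: ✓ → 83
student=Alice: ✓ → 77
student=Tara: ✗
student=Xiu: ✗
student=Lena: ✗
student=Priya: ✓ → 97
student=Noor: ✓ → 96
student=Jude: ✗
student=Farah: ✗
year_sum = 83 + 77 + 97 + 96 = 353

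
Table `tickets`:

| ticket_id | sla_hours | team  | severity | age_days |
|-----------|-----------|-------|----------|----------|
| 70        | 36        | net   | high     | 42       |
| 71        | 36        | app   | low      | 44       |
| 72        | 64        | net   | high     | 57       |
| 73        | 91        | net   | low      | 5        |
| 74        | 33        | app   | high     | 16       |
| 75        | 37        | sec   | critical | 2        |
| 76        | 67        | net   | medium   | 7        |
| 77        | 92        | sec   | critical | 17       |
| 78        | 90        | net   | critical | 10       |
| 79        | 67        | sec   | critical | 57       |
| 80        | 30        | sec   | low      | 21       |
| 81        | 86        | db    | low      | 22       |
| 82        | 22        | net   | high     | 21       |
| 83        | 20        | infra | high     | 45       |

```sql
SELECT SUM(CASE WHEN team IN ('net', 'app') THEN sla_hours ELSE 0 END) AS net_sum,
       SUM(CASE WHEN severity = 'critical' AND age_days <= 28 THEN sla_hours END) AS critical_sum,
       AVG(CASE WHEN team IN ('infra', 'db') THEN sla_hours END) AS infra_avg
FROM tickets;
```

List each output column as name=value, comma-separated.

[net_sum: team IN ('net', 'app')]
ticket_id=70: ✓ → 36
ticket_id=71: ✓ → 36
ticket_id=72: ✓ → 64
ticket_id=73: ✓ → 91
ticket_id=74: ✓ → 33
ticket_id=75: ✗
ticket_id=76: ✓ → 67
ticket_id=77: ✗
ticket_id=78: ✓ → 90
ticket_id=79: ✗
ticket_id=80: ✗
ticket_id=81: ✗
ticket_id=82: ✓ → 22
ticket_id=83: ✗
net_sum = 36 + 36 + 64 + 91 + 33 + 67 + 90 + 22 = 439
—
[critical_sum: severity = 'critical' AND age_days <= 28]
ticket_id=70: ✗
ticket_id=71: ✗
ticket_id=72: ✗
ticket_id=73: ✗
ticket_id=74: ✗
ticket_id=75: ✓ → 37
ticket_id=76: ✗
ticket_id=77: ✓ → 92
ticket_id=78: ✓ → 90
ticket_id=79: ✗
ticket_id=80: ✗
ticket_id=81: ✗
ticket_id=82: ✗
ticket_id=83: ✗
critical_sum = 37 + 92 + 90 = 219
—
[infra_avg: team IN ('infra', 'db')]
ticket_id=70: ✗
ticket_id=71: ✗
ticket_id=72: ✗
ticket_id=73: ✗
ticket_id=74: ✗
ticket_id=75: ✗
ticket_id=76: ✗
ticket_id=77: ✗
ticket_id=78: ✗
ticket_id=79: ✗
ticket_id=80: ✗
ticket_id=81: ✓ → 86
ticket_id=82: ✗
ticket_id=83: ✓ → 20
infra_avg = (86 + 20) / 2 = 53

net_sum=439, critical_sum=219, infra_avg=53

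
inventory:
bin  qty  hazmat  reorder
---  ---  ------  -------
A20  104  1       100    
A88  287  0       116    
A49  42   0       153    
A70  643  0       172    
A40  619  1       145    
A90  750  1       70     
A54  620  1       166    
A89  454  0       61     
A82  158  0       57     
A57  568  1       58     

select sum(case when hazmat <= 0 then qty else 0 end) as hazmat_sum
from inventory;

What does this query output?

1584

bin=A20: ✗
bin=A88: ✓ → 287
bin=A49: ✓ → 42
bin=A70: ✓ → 643
bin=A40: ✗
bin=A90: ✗
bin=A54: ✗
bin=A89: ✓ → 454
bin=A82: ✓ → 158
bin=A57: ✗
hazmat_sum = 287 + 42 + 643 + 454 + 158 = 1584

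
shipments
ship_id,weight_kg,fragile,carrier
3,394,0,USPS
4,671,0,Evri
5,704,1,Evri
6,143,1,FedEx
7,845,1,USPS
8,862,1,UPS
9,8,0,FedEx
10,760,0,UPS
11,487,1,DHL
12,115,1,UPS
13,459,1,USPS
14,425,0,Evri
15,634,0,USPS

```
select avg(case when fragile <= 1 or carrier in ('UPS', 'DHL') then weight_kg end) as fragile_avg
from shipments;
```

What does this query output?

500.5384615385

ship_id=3: ✓ → 394
ship_id=4: ✓ → 671
ship_id=5: ✓ → 704
ship_id=6: ✓ → 143
ship_id=7: ✓ → 845
ship_id=8: ✓ → 862
ship_id=9: ✓ → 8
ship_id=10: ✓ → 760
ship_id=11: ✓ → 487
ship_id=12: ✓ → 115
ship_id=13: ✓ → 459
ship_id=14: ✓ → 425
ship_id=15: ✓ → 634
fragile_avg = (394 + 671 + 704 + 143 + 845 + 862 + 8 + 760 + 487 + 115 + 459 + 425 + 634) / 13 = 500.5384615385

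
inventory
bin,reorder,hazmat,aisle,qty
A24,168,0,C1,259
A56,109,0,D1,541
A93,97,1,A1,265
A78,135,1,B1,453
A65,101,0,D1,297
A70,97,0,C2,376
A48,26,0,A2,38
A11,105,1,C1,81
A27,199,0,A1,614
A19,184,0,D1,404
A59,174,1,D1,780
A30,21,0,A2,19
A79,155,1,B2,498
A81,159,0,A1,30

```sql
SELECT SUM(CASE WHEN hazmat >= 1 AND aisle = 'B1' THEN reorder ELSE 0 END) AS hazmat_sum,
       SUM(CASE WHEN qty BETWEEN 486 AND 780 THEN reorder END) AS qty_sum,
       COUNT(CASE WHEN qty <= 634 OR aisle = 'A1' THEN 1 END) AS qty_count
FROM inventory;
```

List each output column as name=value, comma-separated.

[hazmat_sum: hazmat >= 1 AND aisle = 'B1']
bin=A24: ✗
bin=A56: ✗
bin=A93: ✗
bin=A78: ✓ → 135
bin=A65: ✗
bin=A70: ✗
bin=A48: ✗
bin=A11: ✗
bin=A27: ✗
bin=A19: ✗
bin=A59: ✗
bin=A30: ✗
bin=A79: ✗
bin=A81: ✗
hazmat_sum = 135
—
[qty_sum: qty BETWEEN 486 AND 780]
bin=A24: ✗
bin=A56: ✓ → 109
bin=A93: ✗
bin=A78: ✗
bin=A65: ✗
bin=A70: ✗
bin=A48: ✗
bin=A11: ✗
bin=A27: ✓ → 199
bin=A19: ✗
bin=A59: ✓ → 174
bin=A30: ✗
bin=A79: ✓ → 155
bin=A81: ✗
qty_sum = 109 + 199 + 174 + 155 = 637
—
[qty_count: qty <= 634 OR aisle = 'A1']
bin=A24: ✓ → 1
bin=A56: ✓ → 1
bin=A93: ✓ → 1
bin=A78: ✓ → 1
bin=A65: ✓ → 1
bin=A70: ✓ → 1
bin=A48: ✓ → 1
bin=A11: ✓ → 1
bin=A27: ✓ → 1
bin=A19: ✓ → 1
bin=A59: ✗
bin=A30: ✓ → 1
bin=A79: ✓ → 1
bin=A81: ✓ → 1
qty_count = COUNT(1, 1, 1, 1, 1, 1, 1, 1, 1, 1, 1, 1, 1) = 13

hazmat_sum=135, qty_sum=637, qty_count=13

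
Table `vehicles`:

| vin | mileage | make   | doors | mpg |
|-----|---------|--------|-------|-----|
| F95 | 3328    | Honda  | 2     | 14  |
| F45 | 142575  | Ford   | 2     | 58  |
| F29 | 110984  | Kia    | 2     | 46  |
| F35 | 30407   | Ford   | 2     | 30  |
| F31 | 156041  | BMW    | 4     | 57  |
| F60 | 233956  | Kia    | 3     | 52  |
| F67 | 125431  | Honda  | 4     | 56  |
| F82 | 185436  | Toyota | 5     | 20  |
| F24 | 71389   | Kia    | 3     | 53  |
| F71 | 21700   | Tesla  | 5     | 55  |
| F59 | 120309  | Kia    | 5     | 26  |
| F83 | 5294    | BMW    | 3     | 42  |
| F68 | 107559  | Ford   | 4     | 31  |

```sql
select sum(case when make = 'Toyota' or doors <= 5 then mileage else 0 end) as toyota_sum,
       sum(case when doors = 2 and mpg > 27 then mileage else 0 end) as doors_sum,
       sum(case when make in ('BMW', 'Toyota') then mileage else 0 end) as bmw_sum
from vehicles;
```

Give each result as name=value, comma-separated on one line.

[toyota_sum: make = 'Toyota' or doors <= 5]
vin=F95: ✓ → 3328
vin=F45: ✓ → 142575
vin=F29: ✓ → 110984
vin=F35: ✓ → 30407
vin=F31: ✓ → 156041
vin=F60: ✓ → 233956
vin=F67: ✓ → 125431
vin=F82: ✓ → 185436
vin=F24: ✓ → 71389
vin=F71: ✓ → 21700
vin=F59: ✓ → 120309
vin=F83: ✓ → 5294
vin=F68: ✓ → 107559
toyota_sum = 3328 + 142575 + 110984 + 30407 + 156041 + 233956 + 125431 + 185436 + 71389 + 21700 + 120309 + 5294 + 107559 = 1314409
—
[doors_sum: doors = 2 and mpg > 27]
vin=F95: ✗
vin=F45: ✓ → 142575
vin=F29: ✓ → 110984
vin=F35: ✓ → 30407
vin=F31: ✗
vin=F60: ✗
vin=F67: ✗
vin=F82: ✗
vin=F24: ✗
vin=F71: ✗
vin=F59: ✗
vin=F83: ✗
vin=F68: ✗
doors_sum = 142575 + 110984 + 30407 = 283966
—
[bmw_sum: make in ('BMW', 'Toyota')]
vin=F95: ✗
vin=F45: ✗
vin=F29: ✗
vin=F35: ✗
vin=F31: ✓ → 156041
vin=F60: ✗
vin=F67: ✗
vin=F82: ✓ → 185436
vin=F24: ✗
vin=F71: ✗
vin=F59: ✗
vin=F83: ✓ → 5294
vin=F68: ✗
bmw_sum = 156041 + 185436 + 5294 = 346771

toyota_sum=1314409, doors_sum=283966, bmw_sum=346771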